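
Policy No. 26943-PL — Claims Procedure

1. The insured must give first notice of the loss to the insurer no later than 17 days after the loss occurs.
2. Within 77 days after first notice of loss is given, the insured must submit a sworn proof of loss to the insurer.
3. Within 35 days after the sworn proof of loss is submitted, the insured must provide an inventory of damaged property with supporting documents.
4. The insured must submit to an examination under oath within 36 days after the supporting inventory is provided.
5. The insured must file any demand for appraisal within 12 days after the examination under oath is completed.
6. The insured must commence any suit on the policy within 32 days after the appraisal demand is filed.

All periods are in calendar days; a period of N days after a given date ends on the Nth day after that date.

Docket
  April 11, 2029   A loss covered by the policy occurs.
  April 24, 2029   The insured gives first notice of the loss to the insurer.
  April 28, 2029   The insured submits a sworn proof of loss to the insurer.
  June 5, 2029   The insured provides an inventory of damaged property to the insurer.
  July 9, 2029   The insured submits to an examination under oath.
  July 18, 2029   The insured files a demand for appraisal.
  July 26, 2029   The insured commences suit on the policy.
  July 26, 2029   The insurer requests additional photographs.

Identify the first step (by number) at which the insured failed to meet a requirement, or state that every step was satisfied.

Step 3

(1) due by April 11, 2029 + 17 days = April 28, 2029; completed April 24, 2029, before the deadline.
(2) due by April 24, 2029 + 77 days = July 10, 2029; completed April 28, 2029, before the deadline.
(3) due by April 28, 2029 + 35 days = June 2, 2029; June 5, 2029 misses that deadline by 3 days.
That is the first point of non-compliance.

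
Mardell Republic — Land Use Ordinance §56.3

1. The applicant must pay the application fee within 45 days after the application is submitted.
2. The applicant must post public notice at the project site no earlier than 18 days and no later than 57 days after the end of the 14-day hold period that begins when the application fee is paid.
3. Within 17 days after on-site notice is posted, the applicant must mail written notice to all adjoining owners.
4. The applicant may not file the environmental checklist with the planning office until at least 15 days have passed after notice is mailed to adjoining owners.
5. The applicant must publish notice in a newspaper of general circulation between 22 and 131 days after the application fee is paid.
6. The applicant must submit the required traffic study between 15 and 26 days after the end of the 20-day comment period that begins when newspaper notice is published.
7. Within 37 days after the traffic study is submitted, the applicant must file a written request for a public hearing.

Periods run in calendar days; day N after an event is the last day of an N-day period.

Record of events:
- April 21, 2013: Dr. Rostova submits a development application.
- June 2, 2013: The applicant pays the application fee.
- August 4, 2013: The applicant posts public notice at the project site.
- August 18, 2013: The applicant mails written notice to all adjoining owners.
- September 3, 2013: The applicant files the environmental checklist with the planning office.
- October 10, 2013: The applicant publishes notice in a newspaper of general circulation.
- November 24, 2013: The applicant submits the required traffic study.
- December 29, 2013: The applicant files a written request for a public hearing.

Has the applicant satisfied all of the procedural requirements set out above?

(1) due by April 21, 2013 + 45 days = June 5, 2013; completed June 2, 2013, before the deadline.
(2) the permitted window runs from June 16, 2013 + 18 = July 4, 2013 to June 16, 2013 + 57 = August 12, 2013; August 4, 2013 falls inside that range.
(3) due by August 4, 2013 + 17 days = August 21, 2013; done August 18, 2013 — timely.
(4) permitted from August 18, 2013 + 15 days = September 2, 2013 onward; September 3, 2013 is on or after that date.
(5) the permitted window runs from June 2, 2013 + 22 = June 24, 2013 to June 2, 2013 + 131 = October 11, 2013; done October 10, 2013, which is between those dates.
(6) the permitted window runs from October 30, 2013 + 15 = November 14, 2013 to October 30, 2013 + 26 = November 25, 2013; November 24, 2013 falls inside that range.
(7) due by November 24, 2013 + 37 days = December 31, 2013; completed December 29, 2013, before the deadline.

Yes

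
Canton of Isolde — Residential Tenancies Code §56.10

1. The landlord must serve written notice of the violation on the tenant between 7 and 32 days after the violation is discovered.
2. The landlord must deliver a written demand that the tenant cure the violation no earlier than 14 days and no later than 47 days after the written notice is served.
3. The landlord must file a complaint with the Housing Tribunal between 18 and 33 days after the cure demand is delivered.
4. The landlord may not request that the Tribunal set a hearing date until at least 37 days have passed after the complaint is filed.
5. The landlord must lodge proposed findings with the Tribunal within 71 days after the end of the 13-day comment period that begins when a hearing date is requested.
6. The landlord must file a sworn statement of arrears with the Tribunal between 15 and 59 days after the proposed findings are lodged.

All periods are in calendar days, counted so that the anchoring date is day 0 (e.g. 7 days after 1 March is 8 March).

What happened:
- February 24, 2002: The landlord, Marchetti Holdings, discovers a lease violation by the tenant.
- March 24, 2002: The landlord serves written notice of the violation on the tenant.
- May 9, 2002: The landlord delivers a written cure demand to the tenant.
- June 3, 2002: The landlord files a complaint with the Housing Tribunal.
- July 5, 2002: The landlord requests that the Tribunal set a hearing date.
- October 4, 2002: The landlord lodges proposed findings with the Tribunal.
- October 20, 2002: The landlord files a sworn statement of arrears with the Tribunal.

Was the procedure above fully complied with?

Step 1 — 7 and 32 days from February 24, 2002 (when the violation is discovered) are March 3, 2002 and March 28, 2002 respectively; done March 24, 2002 — within the window.
Step 2 — 14 and 47 days from March 24, 2002 (when the written notice is served) are April 7, 2002 and May 10, 2002 respectively; done May 9, 2002 — within the window.
Step 3 — 18 and 33 days from May 9, 2002 (when the cure demand is delivered) are May 27, 2002 and June 11, 2002 respectively; done June 3, 2002 — within the window.
Step 4 — must wait 37 days from June 3, 2002 (when the complaint is filed), so not before July 10, 2002; acted on July 5, 2002, 5 days prematurely.
That is the first point of non-compliance.

No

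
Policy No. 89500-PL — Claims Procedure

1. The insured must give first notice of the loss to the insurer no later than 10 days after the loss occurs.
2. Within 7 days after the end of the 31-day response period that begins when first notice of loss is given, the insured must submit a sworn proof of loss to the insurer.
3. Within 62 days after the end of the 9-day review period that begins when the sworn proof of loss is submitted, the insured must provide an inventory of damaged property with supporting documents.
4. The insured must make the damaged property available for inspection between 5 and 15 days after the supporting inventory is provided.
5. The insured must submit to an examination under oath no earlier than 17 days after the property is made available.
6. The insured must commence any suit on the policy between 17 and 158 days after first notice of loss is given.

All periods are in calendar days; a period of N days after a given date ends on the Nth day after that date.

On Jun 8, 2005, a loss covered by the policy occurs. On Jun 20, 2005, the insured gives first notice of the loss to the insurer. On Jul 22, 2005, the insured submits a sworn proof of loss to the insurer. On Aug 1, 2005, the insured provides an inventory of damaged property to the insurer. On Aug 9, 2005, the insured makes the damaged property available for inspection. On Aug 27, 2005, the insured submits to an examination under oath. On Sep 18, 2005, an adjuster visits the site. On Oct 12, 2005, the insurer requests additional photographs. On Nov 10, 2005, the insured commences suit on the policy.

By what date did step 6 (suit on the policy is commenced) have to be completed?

Nov 25, 2005

Step 6 runs from Jun 20, 2005, when first notice of loss is given. The window is 17–158 days after Jun 20, 2005; it closes on Nov 25, 2005.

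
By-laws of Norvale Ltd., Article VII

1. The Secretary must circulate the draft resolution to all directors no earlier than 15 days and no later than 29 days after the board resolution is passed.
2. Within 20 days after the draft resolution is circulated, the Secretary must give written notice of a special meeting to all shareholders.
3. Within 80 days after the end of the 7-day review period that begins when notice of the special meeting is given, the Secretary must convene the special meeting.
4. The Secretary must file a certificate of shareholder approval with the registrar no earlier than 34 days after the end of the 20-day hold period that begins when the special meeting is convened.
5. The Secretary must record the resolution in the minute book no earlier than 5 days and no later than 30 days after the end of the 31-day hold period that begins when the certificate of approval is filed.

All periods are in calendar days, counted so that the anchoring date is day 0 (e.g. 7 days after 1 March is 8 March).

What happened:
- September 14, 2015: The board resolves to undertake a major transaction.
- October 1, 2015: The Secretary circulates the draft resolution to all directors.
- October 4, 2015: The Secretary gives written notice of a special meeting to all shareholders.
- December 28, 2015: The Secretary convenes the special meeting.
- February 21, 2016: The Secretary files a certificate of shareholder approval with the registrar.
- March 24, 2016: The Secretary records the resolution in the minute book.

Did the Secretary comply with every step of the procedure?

No

Step 1 — 15 and 29 days from September 14, 2015 (when the board resolution is passed) are September 29, 2015 and October 13, 2015 respectively; October 1, 2015 falls inside that range.
Step 2 — counting 20 days from October 1, 2015 (when the draft resolution is circulated) gives a deadline of October 21, 2015; October 4, 2015 is within that limit.
Step 3 — counting 80 days from October 11, 2015 (end of the 7-day review period, which began when notice of the special meeting is given on October 4, 2015) gives a deadline of December 30, 2015; December 28, 2015 is within that limit.
Step 4 — must wait 34 days from January 17, 2016 (end of the 20-day hold period, which began when the special meeting is convened on December 28, 2015), so not before February 20, 2016; February 21, 2016 is on or after that date.
Step 5 — 5 and 30 days from March 23, 2016 (end of the 31-day hold period, which began when the certificate of approval is filed on February 21, 2016) are March 28, 2016 and April 22, 2016 respectively; March 24, 2016 is 4 days too early.
Later steps need not be reached.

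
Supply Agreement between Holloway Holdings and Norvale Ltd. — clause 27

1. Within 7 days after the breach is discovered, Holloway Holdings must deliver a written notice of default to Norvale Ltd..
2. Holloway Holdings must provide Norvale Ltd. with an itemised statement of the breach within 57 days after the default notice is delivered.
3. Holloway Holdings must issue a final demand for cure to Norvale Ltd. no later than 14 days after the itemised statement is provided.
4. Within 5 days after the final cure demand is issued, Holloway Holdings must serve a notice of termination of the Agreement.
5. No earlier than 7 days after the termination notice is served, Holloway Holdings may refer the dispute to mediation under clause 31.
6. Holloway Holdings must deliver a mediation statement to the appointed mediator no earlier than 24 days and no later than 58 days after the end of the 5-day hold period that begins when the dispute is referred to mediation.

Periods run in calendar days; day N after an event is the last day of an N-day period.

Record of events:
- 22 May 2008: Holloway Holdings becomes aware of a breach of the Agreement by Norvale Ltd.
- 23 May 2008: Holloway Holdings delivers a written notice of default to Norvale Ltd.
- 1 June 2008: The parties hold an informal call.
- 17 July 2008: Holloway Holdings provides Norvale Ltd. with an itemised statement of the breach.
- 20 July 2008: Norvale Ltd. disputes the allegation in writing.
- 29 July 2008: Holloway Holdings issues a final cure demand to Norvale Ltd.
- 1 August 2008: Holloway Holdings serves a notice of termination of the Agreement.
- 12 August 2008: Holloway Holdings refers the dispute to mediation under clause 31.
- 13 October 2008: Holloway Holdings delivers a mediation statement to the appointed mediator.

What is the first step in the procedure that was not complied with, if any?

None — every step was satisfied

Step 1 — counting 7 days from 22 May 2008 (when the breach is discovered) gives a deadline of 29 May 2008; 23 May 2008 is within that limit.
Step 2 — counting 57 days from 23 May 2008 (when the default notice is delivered) gives a deadline of 19 July 2008; completed 17 July 2008, before the deadline.
Step 3 — counting 14 days from 17 July 2008 (when the itemised statement is provided) gives a deadline of 31 July 2008; 29 July 2008 is within that limit.
Step 4 — counting 5 days from 29 July 2008 (when the final cure demand is issued) gives a deadline of 3 August 2008; done 1 August 2008 — timely.
Step 5 — must wait 7 days from 1 August 2008 (when the termination notice is served), so not before 8 August 2008; done 12 August 2008, after the minimum wait.
Step 6 — 24 and 58 days from 17 August 2008 (end of the 5-day hold period, which began when the dispute is referred to mediation on 12 August 2008) are 10 September 2008 and 14 October 2008 respectively; done 13 October 2008 — within the window.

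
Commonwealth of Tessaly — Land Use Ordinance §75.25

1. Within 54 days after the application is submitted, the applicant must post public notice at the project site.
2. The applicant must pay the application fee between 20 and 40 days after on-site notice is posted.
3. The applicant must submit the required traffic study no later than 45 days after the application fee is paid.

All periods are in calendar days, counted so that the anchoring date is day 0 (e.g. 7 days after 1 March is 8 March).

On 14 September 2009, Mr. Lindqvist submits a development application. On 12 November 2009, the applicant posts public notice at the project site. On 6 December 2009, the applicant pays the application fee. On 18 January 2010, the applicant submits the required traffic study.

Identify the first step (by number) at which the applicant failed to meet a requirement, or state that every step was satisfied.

Step 1 — counting 54 days from 14 September 2009 (when the application is submitted) gives a deadline of 7 November 2009; not done until 12 November 2009, 5 days after the deadline.
That is the first point of non-compliance.

Step 1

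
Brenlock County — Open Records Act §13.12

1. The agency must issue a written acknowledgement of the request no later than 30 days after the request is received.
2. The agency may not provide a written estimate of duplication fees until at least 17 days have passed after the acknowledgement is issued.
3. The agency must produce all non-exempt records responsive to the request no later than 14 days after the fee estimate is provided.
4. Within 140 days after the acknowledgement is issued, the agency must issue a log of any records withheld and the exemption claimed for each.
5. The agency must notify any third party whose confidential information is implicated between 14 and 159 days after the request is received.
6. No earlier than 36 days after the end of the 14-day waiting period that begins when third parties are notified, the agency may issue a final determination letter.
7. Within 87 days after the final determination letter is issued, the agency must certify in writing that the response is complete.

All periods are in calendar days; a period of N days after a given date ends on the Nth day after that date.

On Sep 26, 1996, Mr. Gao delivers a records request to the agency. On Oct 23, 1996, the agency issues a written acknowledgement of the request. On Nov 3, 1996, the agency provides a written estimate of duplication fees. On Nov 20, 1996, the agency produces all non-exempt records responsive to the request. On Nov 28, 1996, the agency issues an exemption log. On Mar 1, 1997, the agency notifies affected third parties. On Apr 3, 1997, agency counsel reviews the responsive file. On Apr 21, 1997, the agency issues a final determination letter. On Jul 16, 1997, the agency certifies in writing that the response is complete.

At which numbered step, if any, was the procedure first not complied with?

Step 2

(1) due by Sep 26, 1996 + 30 days = Oct 26, 1996; done Oct 23, 1996 — timely.
(2) permitted from Oct 23, 1996 + 17 days = Nov 9, 1996 onward; done Nov 3, 1996 — 6 days too early.
No need to go further; step 2 was not satisfied.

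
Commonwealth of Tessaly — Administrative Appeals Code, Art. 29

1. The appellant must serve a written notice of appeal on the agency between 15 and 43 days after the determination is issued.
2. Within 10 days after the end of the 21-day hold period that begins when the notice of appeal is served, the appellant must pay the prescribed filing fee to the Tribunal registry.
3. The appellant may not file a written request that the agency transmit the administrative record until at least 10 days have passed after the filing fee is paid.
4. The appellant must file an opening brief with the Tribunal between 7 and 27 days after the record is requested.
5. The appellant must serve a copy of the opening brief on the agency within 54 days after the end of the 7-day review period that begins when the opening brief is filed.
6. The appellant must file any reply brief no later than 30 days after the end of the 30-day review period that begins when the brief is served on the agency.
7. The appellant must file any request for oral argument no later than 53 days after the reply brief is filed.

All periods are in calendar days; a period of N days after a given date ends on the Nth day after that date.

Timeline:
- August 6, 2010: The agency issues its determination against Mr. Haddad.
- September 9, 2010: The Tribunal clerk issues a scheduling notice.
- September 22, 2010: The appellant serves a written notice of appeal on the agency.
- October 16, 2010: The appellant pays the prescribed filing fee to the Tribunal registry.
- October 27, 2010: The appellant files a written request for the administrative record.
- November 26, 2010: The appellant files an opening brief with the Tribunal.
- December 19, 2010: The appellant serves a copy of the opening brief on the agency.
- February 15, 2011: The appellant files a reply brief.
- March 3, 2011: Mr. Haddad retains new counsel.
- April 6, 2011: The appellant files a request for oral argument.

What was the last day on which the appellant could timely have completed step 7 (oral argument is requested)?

April 9, 2011

Step 7 runs from February 15, 2011, when the reply brief is filed. 53 days after February 15, 2011 is April 9, 2011.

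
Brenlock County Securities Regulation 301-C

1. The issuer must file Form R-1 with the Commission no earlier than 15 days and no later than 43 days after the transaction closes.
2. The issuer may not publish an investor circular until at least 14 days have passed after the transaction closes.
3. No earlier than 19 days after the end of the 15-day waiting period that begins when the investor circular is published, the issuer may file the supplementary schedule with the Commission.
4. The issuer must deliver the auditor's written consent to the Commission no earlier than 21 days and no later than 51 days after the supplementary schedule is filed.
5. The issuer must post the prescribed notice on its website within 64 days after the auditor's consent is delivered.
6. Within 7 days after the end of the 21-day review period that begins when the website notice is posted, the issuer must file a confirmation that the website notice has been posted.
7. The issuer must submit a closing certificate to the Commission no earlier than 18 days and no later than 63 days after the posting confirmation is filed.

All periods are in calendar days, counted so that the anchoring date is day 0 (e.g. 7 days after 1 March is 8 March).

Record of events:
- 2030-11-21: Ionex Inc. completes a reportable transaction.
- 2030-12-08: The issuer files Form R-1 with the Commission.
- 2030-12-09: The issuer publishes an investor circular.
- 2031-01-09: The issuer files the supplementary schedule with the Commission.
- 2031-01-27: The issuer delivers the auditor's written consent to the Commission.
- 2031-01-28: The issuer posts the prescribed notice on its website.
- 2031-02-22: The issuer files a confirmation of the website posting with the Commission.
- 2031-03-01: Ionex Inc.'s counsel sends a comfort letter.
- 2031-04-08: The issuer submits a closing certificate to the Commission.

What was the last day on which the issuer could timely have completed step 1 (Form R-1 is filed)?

2031-01-03

Step 1 runs from 2030-11-21, when the transaction closes. The window is 15–43 days after 2030-11-21; it closes on 2031-01-03.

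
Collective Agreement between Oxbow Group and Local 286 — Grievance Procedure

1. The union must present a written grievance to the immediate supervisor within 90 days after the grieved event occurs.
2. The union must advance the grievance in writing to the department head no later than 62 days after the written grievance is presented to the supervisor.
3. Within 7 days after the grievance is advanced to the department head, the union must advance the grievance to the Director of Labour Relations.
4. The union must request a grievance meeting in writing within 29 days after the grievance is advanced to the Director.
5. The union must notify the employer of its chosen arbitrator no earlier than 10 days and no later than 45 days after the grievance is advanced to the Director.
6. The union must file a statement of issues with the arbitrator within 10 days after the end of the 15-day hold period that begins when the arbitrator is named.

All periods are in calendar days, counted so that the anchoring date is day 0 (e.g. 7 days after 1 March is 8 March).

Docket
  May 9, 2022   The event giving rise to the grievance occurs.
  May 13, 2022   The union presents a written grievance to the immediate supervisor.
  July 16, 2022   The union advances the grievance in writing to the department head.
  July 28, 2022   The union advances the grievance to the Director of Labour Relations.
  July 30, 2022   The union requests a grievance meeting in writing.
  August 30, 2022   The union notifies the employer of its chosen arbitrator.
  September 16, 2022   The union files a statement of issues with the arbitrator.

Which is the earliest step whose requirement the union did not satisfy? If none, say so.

Step 2

Step 1 — counting 90 days from May 9, 2022 (when the grieved event occurs) gives a deadline of August 7, 2022; completed May 13, 2022, before the deadline.
Step 2 — counting 62 days from May 13, 2022 (when the written grievance is presented to the supervisor) gives a deadline of July 14, 2022; July 16, 2022 misses that deadline by 2 days.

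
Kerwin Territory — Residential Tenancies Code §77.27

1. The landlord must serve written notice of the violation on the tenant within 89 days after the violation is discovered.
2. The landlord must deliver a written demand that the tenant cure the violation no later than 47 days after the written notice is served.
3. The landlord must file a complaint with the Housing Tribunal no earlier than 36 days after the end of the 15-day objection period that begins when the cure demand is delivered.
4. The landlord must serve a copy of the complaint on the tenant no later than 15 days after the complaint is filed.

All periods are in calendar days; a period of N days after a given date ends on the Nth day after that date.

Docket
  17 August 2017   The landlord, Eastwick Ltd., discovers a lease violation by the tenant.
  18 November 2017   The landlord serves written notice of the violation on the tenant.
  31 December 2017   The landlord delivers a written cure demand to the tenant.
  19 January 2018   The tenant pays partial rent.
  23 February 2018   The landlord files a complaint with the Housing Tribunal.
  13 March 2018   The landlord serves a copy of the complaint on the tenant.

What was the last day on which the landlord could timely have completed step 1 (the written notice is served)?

14 November 2017

Step 1 runs from 17 August 2017, when the violation is discovered. 89 days after 17 August 2017 is 14 November 2017.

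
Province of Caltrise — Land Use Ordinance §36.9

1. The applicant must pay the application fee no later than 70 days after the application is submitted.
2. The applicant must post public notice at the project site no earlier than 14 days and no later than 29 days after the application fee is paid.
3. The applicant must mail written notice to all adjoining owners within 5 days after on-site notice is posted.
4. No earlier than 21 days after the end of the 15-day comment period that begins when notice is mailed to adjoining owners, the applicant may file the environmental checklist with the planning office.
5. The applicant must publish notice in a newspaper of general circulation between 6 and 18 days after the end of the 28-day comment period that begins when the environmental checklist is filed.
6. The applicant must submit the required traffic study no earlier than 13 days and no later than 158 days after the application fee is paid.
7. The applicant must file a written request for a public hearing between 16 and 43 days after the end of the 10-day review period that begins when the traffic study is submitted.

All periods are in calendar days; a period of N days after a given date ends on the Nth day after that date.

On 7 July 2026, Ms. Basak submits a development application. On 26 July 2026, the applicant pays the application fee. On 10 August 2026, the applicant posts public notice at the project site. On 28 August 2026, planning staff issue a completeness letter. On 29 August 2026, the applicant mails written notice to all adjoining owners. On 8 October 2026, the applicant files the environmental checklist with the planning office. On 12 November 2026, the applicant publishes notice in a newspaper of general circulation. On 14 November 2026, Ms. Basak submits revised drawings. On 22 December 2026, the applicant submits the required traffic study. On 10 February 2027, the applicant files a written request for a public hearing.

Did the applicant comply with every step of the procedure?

(1) due by 7 July 2026 + 70 days = 15 September 2026; 26 July 2026 is within that limit.
(2) the permitted window runs from 26 July 2026 + 14 = 9 August 2026 to 26 July 2026 + 29 = 24 August 2026; 10 August 2026 falls inside that range.
(3) due by 10 August 2026 + 5 days = 15 August 2026; done 29 August 2026 — 14 days late.
Later steps need not be reached.

No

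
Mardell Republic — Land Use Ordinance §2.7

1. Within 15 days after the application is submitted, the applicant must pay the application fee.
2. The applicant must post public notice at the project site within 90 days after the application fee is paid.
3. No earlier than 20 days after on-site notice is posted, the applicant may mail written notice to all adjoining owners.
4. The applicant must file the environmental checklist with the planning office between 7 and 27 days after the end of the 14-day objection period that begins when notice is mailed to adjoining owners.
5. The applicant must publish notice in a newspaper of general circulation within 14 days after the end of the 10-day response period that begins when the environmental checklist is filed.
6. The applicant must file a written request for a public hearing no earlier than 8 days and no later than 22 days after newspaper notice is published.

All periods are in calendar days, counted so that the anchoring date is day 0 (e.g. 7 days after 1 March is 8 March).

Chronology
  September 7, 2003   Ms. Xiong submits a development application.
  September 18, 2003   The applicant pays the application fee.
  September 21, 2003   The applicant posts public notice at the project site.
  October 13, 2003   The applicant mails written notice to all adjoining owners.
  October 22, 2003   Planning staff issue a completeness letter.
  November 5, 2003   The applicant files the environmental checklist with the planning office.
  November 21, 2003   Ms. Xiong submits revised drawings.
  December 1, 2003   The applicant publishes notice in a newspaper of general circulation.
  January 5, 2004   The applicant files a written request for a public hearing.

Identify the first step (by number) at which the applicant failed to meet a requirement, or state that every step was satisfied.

Step 5

(1) due by September 7, 2003 + 15 days = September 22, 2003; done September 18, 2003 — timely.
(2) due by September 18, 2003 + 90 days = December 17, 2003; completed September 21, 2003, before the deadline.
(3) permitted from September 21, 2003 + 20 days = October 11, 2003 onward; October 13, 2003 is on or after that date.
(4) the permitted window runs from October 27, 2003 + 7 = November 3, 2003 to October 27, 2003 + 27 = November 23, 2003; done November 5, 2003, which is between those dates.
(5) due by November 15, 2003 + 14 days = November 29, 2003; not done until December 1, 2003, 2 days after the deadline.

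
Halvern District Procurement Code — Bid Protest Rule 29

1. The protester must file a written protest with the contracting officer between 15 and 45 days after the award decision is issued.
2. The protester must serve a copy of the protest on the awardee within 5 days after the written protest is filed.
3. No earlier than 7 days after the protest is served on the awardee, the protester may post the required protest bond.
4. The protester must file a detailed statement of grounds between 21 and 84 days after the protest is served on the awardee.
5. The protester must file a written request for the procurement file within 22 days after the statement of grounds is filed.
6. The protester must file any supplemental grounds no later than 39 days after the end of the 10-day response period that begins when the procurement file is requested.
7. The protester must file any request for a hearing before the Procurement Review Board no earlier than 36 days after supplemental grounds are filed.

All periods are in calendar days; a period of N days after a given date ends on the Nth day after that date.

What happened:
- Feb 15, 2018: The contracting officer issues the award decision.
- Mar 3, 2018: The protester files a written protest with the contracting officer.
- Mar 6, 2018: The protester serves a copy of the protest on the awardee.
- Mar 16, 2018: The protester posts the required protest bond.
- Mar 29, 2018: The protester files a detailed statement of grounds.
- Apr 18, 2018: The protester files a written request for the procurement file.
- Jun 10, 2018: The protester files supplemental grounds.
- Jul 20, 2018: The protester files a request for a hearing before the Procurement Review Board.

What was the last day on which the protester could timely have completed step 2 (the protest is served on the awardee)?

Mar 8, 2018

Step 2 runs from Mar 3, 2018, when the written protest is filed. 5 days after Mar 3, 2018 is Mar 8, 2018.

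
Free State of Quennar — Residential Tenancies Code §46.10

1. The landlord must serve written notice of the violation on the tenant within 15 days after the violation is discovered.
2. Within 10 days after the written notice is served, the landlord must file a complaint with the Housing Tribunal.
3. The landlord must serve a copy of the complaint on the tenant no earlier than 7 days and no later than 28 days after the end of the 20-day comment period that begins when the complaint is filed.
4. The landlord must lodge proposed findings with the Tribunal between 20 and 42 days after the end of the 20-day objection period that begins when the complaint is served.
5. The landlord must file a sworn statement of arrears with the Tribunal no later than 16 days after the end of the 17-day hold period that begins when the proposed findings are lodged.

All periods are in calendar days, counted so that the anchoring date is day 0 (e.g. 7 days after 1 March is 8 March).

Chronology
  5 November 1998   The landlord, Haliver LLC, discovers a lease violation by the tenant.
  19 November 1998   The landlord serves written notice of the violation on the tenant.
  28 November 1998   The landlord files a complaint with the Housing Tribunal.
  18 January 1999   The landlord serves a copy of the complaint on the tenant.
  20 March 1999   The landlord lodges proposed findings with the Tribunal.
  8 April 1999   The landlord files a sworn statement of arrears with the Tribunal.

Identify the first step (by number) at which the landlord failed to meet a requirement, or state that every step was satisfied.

(1) due by 5 November 1998 + 15 days = 20 November 1998; completed 19 November 1998, before the deadline.
(2) due by 19 November 1998 + 10 days = 29 November 1998; done 28 November 1998 — timely.
(3) the permitted window runs from 18 December 1998 + 7 = 25 December 1998 to 18 December 1998 + 28 = 15 January 1999; 18 January 1999 is 3 days past the end of the window.

Step 3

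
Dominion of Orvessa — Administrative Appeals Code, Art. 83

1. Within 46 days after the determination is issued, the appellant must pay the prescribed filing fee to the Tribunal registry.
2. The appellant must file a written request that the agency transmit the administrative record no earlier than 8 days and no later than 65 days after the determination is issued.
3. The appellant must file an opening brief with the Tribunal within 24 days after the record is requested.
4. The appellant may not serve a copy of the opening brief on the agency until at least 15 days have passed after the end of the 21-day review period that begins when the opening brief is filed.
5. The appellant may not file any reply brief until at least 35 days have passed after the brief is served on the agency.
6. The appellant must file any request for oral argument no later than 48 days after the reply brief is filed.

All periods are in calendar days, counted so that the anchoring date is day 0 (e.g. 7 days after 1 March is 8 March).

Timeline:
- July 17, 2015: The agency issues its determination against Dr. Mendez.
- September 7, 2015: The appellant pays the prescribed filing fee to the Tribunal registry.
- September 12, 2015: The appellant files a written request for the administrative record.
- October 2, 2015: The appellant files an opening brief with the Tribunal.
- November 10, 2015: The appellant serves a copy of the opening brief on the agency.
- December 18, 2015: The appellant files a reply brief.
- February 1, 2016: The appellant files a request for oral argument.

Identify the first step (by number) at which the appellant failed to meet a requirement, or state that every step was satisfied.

Step 1

Step 1: 46 days after July 17, 2015 (when the determination is issued) is September 1, 2015; September 7, 2015 misses that deadline by 6 days.
No need to go further; step 1 was not satisfied.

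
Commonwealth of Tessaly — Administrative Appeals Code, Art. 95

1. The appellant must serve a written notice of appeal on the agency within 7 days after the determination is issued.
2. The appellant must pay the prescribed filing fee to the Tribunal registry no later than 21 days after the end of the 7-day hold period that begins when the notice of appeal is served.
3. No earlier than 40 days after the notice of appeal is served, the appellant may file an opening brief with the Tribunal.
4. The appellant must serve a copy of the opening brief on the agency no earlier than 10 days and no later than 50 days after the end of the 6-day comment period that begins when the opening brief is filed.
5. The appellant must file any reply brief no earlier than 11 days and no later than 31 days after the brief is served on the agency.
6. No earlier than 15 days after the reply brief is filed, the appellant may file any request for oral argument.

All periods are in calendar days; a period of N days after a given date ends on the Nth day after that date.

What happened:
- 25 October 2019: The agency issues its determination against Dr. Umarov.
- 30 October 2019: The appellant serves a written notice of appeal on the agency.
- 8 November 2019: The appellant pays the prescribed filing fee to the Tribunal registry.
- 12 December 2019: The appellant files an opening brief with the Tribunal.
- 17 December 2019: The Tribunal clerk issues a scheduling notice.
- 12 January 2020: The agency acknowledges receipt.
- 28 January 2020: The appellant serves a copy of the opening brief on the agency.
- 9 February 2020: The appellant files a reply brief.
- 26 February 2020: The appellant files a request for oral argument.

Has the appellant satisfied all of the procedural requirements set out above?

Yes

Step 1: 7 days after 25 October 2019 (when the determination is issued) is 1 November 2019; completed 30 October 2019, before the deadline.
Step 2: 21 days after 6 November 2019 (end of the 7-day hold period, which began when the notice of appeal is served on 30 October 2019) is 27 November 2019; 8 November 2019 is within that limit.
Step 3: the earliest permitted date is 40 days after 30 October 2019 (when the notice of appeal is served), i.e. 9 December 2019; done 12 December 2019 — permitted.
Step 4: the window is 10–50 days after 18 December 2019 (end of the 6-day comment period, which began when the opening brief is filed on 12 December 2019), so 28 December 2019 through 6 February 2020; 28 January 2020 falls inside that range.
Step 5: the window is 11–31 days after 28 January 2020 (when the brief is served on the agency), so 8 February 2020 through 28 February 2020; done 9 February 2020, which is between those dates.
Step 6: the earliest permitted date is 15 days after 9 February 2020 (when the reply brief is filed), i.e. 24 February 2020; 26 February 2020 is on or after that date.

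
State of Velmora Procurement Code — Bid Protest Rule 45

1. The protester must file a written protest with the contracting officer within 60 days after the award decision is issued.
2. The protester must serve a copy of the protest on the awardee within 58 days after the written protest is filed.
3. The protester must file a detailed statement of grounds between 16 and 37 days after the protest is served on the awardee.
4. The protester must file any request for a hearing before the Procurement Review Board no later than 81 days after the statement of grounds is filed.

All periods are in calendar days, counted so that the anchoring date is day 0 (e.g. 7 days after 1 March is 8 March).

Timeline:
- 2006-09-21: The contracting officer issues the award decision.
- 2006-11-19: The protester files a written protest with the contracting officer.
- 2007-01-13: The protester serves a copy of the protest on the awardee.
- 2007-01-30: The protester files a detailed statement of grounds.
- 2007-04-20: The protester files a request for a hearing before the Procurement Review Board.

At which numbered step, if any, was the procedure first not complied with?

None — every step was satisfied

(1) due by 2006-09-21 + 60 days = 2006-11-20; completed 2006-11-19, before the deadline.
(2) due by 2006-11-19 + 58 days = 2007-01-16; completed 2007-01-13, before the deadline.
(3) the permitted window runs from 2007-01-13 + 16 = 2007-01-29 to 2007-01-13 + 37 = 2007-02-19; done 2007-01-30 — within the window.
(4) due by 2007-01-30 + 81 days = 2007-04-21; 2007-04-20 is within that limit.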